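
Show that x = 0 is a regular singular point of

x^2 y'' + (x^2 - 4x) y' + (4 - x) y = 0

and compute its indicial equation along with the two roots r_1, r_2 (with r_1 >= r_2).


Divide by x^2 to reach normal form y'' + P_1(x) y' + P_2(x) y = 0 with P_1(x) = 1 - 4/x and P_2(x) = -1/x + 4/x^2.
x = 0 is a singular point because the y'-coefficient 1 - 4/x has a pole at x = 0 and the y-coefficient -1/x + 4/x^2 has a pole at x = 0.
It is a regular singular point because x P_1(x) = p(x) = x - 4 and x^2 P_2(x) = q(x) = 4 - x are polynomials, hence analytic at x = 0.
p(0) = -4,  q(0) = 4.
Indicial equation: r(r-1) + p(0) r + q(0) = 0, i.e. r^2 + (p(0) - 1) r + q(0) = 0, i.e. r^2 - 5 r + 4 = 0.
Discriminant: (-5)^2 - 4(4) = 9, so r = (5 ± 3)/2.
Solving: r_1 = 4, r_2 = 1.

indicial: r^2 - 5 r + 4 = 0; roots r_1 = 4, r_2 = 1


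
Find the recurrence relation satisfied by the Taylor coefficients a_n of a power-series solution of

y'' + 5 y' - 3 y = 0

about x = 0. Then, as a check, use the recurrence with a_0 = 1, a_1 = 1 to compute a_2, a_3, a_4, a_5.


Substitute y = sum_n a_n x^n.
y''(x) has coefficient (n+2)(n+1) a_{n+2} at x^n;
5 y'(x) has coefficient 5 (n+1) a_{n+1} at x^n;
-3 y(x) has coefficient -3 a_n at x^n.
Matching x^n: (n+2)(n+1) a_{n+2} + 5 (n+1) a_{n+1} - 3 a_n = 0.
Thus a_{n+2} = [-5 (n+1) a_{n+1} + 3 a_n] / ((n+1)(n+2)).

Check with a_0 = 1, a_1 = 1 (apply the recurrence for n = 0, 1, 2, 3): a_0 = 1, a_1 = 1, a_2 = -1, a_3 = 13/6, a_4 = -71/24, a_5 = 197/60.

a_(n+2) = [-5 (n+1) a_(n+1) + 3 a_n] / ((n+1)(n+2)); check: a_0 = 1, a_1 = 1, a_2 = -1, a_3 = 13/6, a_4 = -71/24, a_5 = 197/60


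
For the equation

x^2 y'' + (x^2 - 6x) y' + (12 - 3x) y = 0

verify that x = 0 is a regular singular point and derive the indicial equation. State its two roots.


Divide by x^2 to reach normal form y'' + P_1(x) y' + P_2(x) y = 0 with P_1(x) = 1 - 6/x and P_2(x) = -3/x + 12/x^2.
x = 0 is a singular point because the y'-coefficient 1 - 6/x has a pole at x = 0 and the y-coefficient -3/x + 12/x^2 has a pole at x = 0.
It is a regular singular point because x P_1(x) = p(x) = x - 6 and x^2 P_2(x) = q(x) = 12 - 3x are polynomials, hence analytic at x = 0.
p(0) = -6,  q(0) = 12.
Indicial equation: r(r-1) + p(0) r + q(0) = 0, i.e. r^2 + (p(0) - 1) r + q(0) = 0, i.e. r^2 - 7 r + 12 = 0.
Discriminant: (-7)^2 - 4(12) = 1, so r = (7 ± 1)/2.
Solving: r_1 = 4, r_2 = 3.

indicial: r^2 - 7 r + 12 = 0; roots r_1 = 4, r_2 = 3


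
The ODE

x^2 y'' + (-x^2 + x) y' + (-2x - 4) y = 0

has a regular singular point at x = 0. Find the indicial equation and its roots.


Divide by x^2 to reach normal form y'' + P_1(x) y' + P_2(x) y = 0 with P_1(x) = -1 + 1/x and P_2(x) = -2/x - 4/x^2.
x = 0 is a singular point because the y'-coefficient -1 + 1/x has a pole at x = 0 and the y-coefficient -2/x - 4/x^2 has a pole at x = 0.
It is a regular singular point because x P_1(x) = p(x) = 1 - x and x^2 P_2(x) = q(x) = -2x - 4 are polynomials, hence analytic at x = 0.
p(0) = 1,  q(0) = -4.
Indicial equation: r(r-1) + p(0) r + q(0) = 0, i.e. r^2 + (p(0) - 1) r + q(0) = 0, i.e. r^2 - 4 = 0.
Discriminant: (0)^2 - 4(-4) = 16, so r = (0 ± 4)/2.
Solving: r_1 = 2, r_2 = -2.

indicial: r^2 - 4 = 0; roots r_1 = 2, r_2 = -2


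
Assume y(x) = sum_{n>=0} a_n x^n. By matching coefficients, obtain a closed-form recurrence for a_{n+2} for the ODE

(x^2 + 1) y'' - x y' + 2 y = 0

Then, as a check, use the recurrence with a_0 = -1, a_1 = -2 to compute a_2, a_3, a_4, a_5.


Substitute y = sum_n a_n x^n.
(1 + 1 x^2) y'' contributes (n+2)(n+1) a_{n+2} + n(n-1) a_n at x^n.
-x y'(x) contributes -n a_n at x^n.
2 y(x) contributes 2 a_n at x^n.
Matching x^n: (n+2)(n+1) a_{n+2} + (n(n-1) - n + 2) a_n = 0.
Thus a_{n+2} = (-n(n-1) + n - 2) / ((n+1)(n+2)) * a_n.

Check with a_0 = -1, a_1 = -2 (apply the recurrence for n = 0, 1, 2, 3): a_0 = -1, a_1 = -2, a_2 = 1, a_3 = 1/3, a_4 = -1/6, a_5 = -1/12.

a_(n+2) = (-n(n-1) + n - 2) / ((n+1)(n+2)) * a_n; check: a_0 = -1, a_1 = -2, a_2 = 1, a_3 = 1/3, a_4 = -1/6, a_5 = -1/12


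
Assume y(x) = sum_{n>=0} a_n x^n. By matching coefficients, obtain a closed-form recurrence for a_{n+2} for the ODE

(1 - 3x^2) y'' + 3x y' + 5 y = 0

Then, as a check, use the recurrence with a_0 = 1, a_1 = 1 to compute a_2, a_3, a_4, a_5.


Substitute y = sum_n a_n x^n.
(1 - 3 x^2) y'' contributes (n+2)(n+1) a_{n+2} - 3 n(n-1) a_n at x^n.
3 x y'(x) contributes 3 n a_n at x^n.
5 y(x) contributes 5 a_n at x^n.
Matching x^n: (n+2)(n+1) a_{n+2} + (-3 n(n-1) + 3 n + 5) a_n = 0.
Thus a_{n+2} = (3 n(n-1) - 3 n - 5) / ((n+1)(n+2)) * a_n.

Check with a_0 = 1, a_1 = 1 (apply the recurrence for n = 0, 1, 2, 3): a_0 = 1, a_1 = 1, a_2 = -5/2, a_3 = -4/3, a_4 = 25/24, a_5 = -4/15.

a_(n+2) = (3 n(n-1) - 3 n - 5) / ((n+1)(n+2)) * a_n; check: a_0 = 1, a_1 = 1, a_2 = -5/2, a_3 = -4/3, a_4 = 25/24, a_5 = -4/15


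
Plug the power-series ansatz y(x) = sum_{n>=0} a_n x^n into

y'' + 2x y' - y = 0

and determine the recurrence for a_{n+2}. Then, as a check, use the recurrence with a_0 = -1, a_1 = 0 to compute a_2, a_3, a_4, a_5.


Substitute y = sum_n a_n x^n.
y''(x) has coefficient (n+2)(n+1) a_{n+2} at x^n;
2 x y'(x) has coefficient 2 n a_n at x^n (shift);
-y(x) has coefficient -1 a_n at x^n.
Matching x^n: (n+2)(n+1) a_{n+2} + (2n - 1) a_n = 0.
Thus a_{n+2} = (-2n + 1) / ((n+1)(n+2)) * a_n.

Check with a_0 = -1, a_1 = 0 (apply the recurrence for n = 0, 1, 2, 3): a_0 = -1, a_1 = 0, a_2 = -1/2, a_3 = 0, a_4 = 1/8, a_5 = 0.

a_(n+2) = (-2n + 1) / ((n+1)(n+2)) * a_n; check: a_0 = -1, a_1 = 0, a_2 = -1/2, a_3 = 0, a_4 = 1/8, a_5 = 0


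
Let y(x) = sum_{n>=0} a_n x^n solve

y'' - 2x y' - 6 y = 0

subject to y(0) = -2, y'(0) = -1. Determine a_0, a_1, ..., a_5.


Ansatz: y(x) = sum_{n>=0} a_n x^n, so y'(x) = sum_{n>=1} n a_n x^(n-1) and y''(x) = sum_{n>=2} n(n-1) a_n x^(n-2).
Substitute into P(x) y'' + Q(x) y' + R(x) y = 0 with P(x) = 1, Q(x) = -2x, R(x) = -6, and match powers of x.
Initial conditions: a_0 = -2, a_1 = -1.
Setting the coefficient of each power of x to zero and solving order by order (substituting the coefficients already found):
  x^0: 2 a_2 - 6 a_0 = 0  ->  2 a_2 = 6 a_0 = -12  ->  a_2 = -6
  x^1: 6 a_3 - 8 a_1 = 0  ->  6 a_3 = 8 a_1 = -8  ->  a_3 = -4/3
  x^2: 12 a_4 - 10 a_2 = 0  ->  12 a_4 = 10 a_2 = -60  ->  a_4 = -5
  x^3: 20 a_5 - 12 a_3 = 0  ->  20 a_5 = 12 a_3 = -16  ->  a_5 = -4/5
Truncated series: y(x) = -2 - x - 6 x^2 - (4/3) x^3 - 5 x^4 - (4/5) x^5 + O(x^6).

a_0 = -2; a_1 = -1; a_2 = -6; a_3 = -4/3; a_4 = -5; a_5 = -4/5


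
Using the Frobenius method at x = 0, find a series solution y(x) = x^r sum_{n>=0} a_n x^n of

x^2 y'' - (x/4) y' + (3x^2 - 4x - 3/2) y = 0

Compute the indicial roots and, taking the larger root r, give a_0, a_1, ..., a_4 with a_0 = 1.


Write in Frobenius form y'' + (p(x)/x) y' + (q(x)/x^2) y = 0:
  p(x) = -1/4,  q(x) = 3x^2 - 4x - 3/2.
Indicial equation: r(r-1) + (-1/4) r + (-3/2) = 0 -> roots r_1 = 2, r_2 = -3/4.
Take r = r_1 = 2. Let y(x) = x^r sum_{n>=0} a_n x^n with a_0 = 1.
Substitute y = x^r sum a_n x^n and match x^{r+n}. The recurrence is
  D(n) a_n - 4 a_{n-1} + 3 a_{n-2} = 0,  where D(n) = (r+n)(r+n-1) + (-1/4)(r+n) + (-3/2).
  a_n = [4 a_{n-1} - 3 a_{n-2}] / D(n).
Since the indicial polynomial factors as (r - r_1)(r - r_2), D(n) = (r_1 + n - r_1)(r_1 + n - r_2) = n(n + 11/4).
Evaluating step by step (a_0 = 1):
  n = 1: D(1) = 1(1 + 11/4) = 15/4; numerator = 4(1) = 4; a_1 = (4)/(15/4) = 16/15
  n = 2: D(2) = 2(2 + 11/4) = 19/2; numerator = 4(16/15) - 3(1) = 19/15; a_2 = (19/15)/(19/2) = 2/15
  n = 3: D(3) = 3(3 + 11/4) = 69/4; numerator = 4(2/15) - 3(16/15) = -8/3; a_3 = (-8/3)/(69/4) = -32/207
  n = 4: D(4) = 4(4 + 11/4) = 27; numerator = 4(-32/207) - 3(2/15) = -1054/1035; a_4 = (-1054/1035)/(27) = -1054/27945

r = 2; a_0 = 1; a_1 = 16/15; a_2 = 2/15; a_3 = -32/207; a_4 = -1054/27945


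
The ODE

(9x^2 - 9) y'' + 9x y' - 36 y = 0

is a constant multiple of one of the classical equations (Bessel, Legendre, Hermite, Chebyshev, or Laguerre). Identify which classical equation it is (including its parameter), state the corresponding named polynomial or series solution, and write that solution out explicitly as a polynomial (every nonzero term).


All three coefficients share the factor -9; dividing through by -9 gives  (1 - x^2) y'' - x y' + 4 y = 0.
This matches the Chebyshev equation (1 - x^2) y'' - x y' + n^2 y = 0 (note the -x y' term, not -2x y') with n^2 = 4, so n = 2; the polynomial solution is T_2(x).
With y = sum_k a_k x^k, matching x^k gives (k+2)(k+1) a_{k+2} = (k^2 - n^2) a_k = (k - 2)(k + 2) a_k. The right side vanishes at k = 2, so the series with the parity of 2 terminates at degree 2.
Standard normalization: leading coefficient of T_n is 2^(n-1), so a_2 = 2^1 = 2. Work downward with a_k = (k+1)(k+2) a_{k+2} / ((k - 2)(k + 2)):
  a_0 = (1)(2)(2) / ((0 - 2)(0 + 2)) = 4/(-4) = -1
Hence T_2(x) = 2 x^2 - 1.

T_2(x); series = 2 x^2 - 1


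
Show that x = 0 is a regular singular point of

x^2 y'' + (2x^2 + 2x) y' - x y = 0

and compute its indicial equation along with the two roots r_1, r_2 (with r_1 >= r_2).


Divide by x^2 to reach normal form y'' + P_1(x) y' + P_2(x) y = 0 with P_1(x) = 2 + 2/x and P_2(x) = -1/x.
x = 0 is a singular point because the y'-coefficient 2 + 2/x has a pole at x = 0 and the y-coefficient -1/x has a pole at x = 0.
It is a regular singular point because x P_1(x) = p(x) = 2x + 2 and x^2 P_2(x) = q(x) = -x are polynomials, hence analytic at x = 0.
p(0) = 2,  q(0) = 0.
Indicial equation: r(r-1) + p(0) r + q(0) = 0, i.e. r^2 + (p(0) - 1) r + q(0) = 0, i.e. r^2 + 1 r = 0.
Discriminant: (1)^2 - 4(0) = 1, so r = (-1 ± 1)/2.
Solving: r_1 = 0, r_2 = -1.

indicial: r^2 + 1 r = 0; roots r_1 = 0, r_2 = -1


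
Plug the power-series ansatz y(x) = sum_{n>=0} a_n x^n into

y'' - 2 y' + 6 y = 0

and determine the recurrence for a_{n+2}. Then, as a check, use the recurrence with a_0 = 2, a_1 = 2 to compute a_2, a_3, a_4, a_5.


Substitute y = sum_n a_n x^n.
y''(x) has coefficient (n+2)(n+1) a_{n+2} at x^n;
-2 y'(x) has coefficient -2 (n+1) a_{n+1} at x^n;
6 y(x) has coefficient 6 a_n at x^n.
Matching x^n: (n+2)(n+1) a_{n+2} - 2 (n+1) a_{n+1} + 6 a_n = 0.
Thus a_{n+2} = [2 (n+1) a_{n+1} - 6 a_n] / ((n+1)(n+2)).

Check with a_0 = 2, a_1 = 2 (apply the recurrence for n = 0, 1, 2, 3): a_0 = 2, a_1 = 2, a_2 = -4, a_3 = -14/3, a_4 = -1/3, a_5 = 19/15.

a_(n+2) = [2 (n+1) a_(n+1) - 6 a_n] / ((n+1)(n+2)); check: a_0 = 2, a_1 = 2, a_2 = -4, a_3 = -14/3, a_4 = -1/3, a_5 = 19/15


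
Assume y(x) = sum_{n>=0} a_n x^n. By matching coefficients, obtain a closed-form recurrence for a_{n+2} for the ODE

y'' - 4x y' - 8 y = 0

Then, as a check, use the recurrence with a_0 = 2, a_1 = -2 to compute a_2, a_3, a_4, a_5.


Substitute y = sum_n a_n x^n.
y''(x) has coefficient (n+2)(n+1) a_{n+2} at x^n;
-4 x y'(x) has coefficient -4 n a_n at x^n (shift);
-8 y(x) has coefficient -8 a_n at x^n.
Matching x^n: (n+2)(n+1) a_{n+2} + (-4n - 8) a_n = 0.
Thus a_{n+2} = (4n + 8) / ((n+1)(n+2)) * a_n.

Check with a_0 = 2, a_1 = -2 (apply the recurrence for n = 0, 1, 2, 3): a_0 = 2, a_1 = -2, a_2 = 8, a_3 = -4, a_4 = 32/3, a_5 = -4.

a_(n+2) = (4n + 8) / ((n+1)(n+2)) * a_n; check: a_0 = 2, a_1 = -2, a_2 = 8, a_3 = -4, a_4 = 32/3, a_5 = -4


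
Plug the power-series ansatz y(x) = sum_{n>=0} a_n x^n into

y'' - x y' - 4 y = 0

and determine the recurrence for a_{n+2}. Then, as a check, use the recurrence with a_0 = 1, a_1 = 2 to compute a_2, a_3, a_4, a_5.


Substitute y = sum_n a_n x^n.
y''(x) has coefficient (n+2)(n+1) a_{n+2} at x^n;
-x y'(x) has coefficient -n a_n at x^n (shift);
-4 y(x) has coefficient -4 a_n at x^n.
Matching x^n: (n+2)(n+1) a_{n+2} + (-n - 4) a_n = 0.
Thus a_{n+2} = (n + 4) / ((n+1)(n+2)) * a_n.

Check with a_0 = 1, a_1 = 2 (apply the recurrence for n = 0, 1, 2, 3): a_0 = 1, a_1 = 2, a_2 = 2, a_3 = 5/3, a_4 = 1, a_5 = 7/12.

a_(n+2) = (n + 4) / ((n+1)(n+2)) * a_n; check: a_0 = 1, a_1 = 2, a_2 = 2, a_3 = 5/3, a_4 = 1, a_5 = 7/12


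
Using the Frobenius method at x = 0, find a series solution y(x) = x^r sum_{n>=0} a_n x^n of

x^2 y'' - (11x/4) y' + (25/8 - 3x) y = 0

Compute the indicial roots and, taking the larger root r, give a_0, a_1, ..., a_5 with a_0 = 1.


Write in Frobenius form y'' + (p(x)/x) y' + (q(x)/x^2) y = 0:
  p(x) = -11/4,  q(x) = 25/8 - 3x.
Indicial equation: r(r-1) + (-11/4) r + (25/8) = 0 -> roots r_1 = 5/2, r_2 = 5/4.
Take r = r_1 = 5/2. Let y(x) = x^r sum_{n>=0} a_n x^n with a_0 = 1.
Substitute y = x^r sum a_n x^n and match x^{r+n}. The recurrence is
  D(n) a_n - 3 a_{n-1} = 0,  where D(n) = (r+n)(r+n-1) + (-11/4)(r+n) + (25/8).
  a_n = 3 / D(n) * a_{n-1}.
Since the indicial polynomial factors as (r - r_1)(r - r_2), D(n) = (r_1 + n - r_1)(r_1 + n - r_2) = n(n + 5/4).
Evaluating step by step (a_0 = 1):
  n = 1: D(1) = 1(1 + 5/4) = 9/4; numerator = 3(1) = 3; a_1 = (3)/(9/4) = 4/3
  n = 2: D(2) = 2(2 + 5/4) = 13/2; numerator = 3(4/3) = 4; a_2 = (4)/(13/2) = 8/13
  n = 3: D(3) = 3(3 + 5/4) = 51/4; numerator = 3(8/13) = 24/13; a_3 = (24/13)/(51/4) = 32/221
  n = 4: D(4) = 4(4 + 5/4) = 21; numerator = 3(32/221) = 96/221; a_4 = (96/221)/(21) = 32/1547
  n = 5: D(5) = 5(5 + 5/4) = 125/4; numerator = 3(32/1547) = 96/1547; a_5 = (96/1547)/(125/4) = 384/193375

r = 5/2; a_0 = 1; a_1 = 4/3; a_2 = 8/13; a_3 = 32/221; a_4 = 32/1547; a_5 = 384/193375


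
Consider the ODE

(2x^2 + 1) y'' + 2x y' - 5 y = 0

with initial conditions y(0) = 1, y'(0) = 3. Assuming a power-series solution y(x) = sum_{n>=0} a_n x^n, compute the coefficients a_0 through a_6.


Ansatz: y(x) = sum_{n>=0} a_n x^n, so y'(x) = sum_{n>=1} n a_n x^(n-1) and y''(x) = sum_{n>=2} n(n-1) a_n x^(n-2).
Substitute into P(x) y'' + Q(x) y' + R(x) y = 0 with P(x) = 2x^2 + 1, Q(x) = 2x, R(x) = -5, and match powers of x.
Initial conditions: a_0 = 1, a_1 = 3.
Setting the coefficient of each power of x to zero and solving order by order (substituting the coefficients already found):
  x^0: 2 a_2 - 5 a_0 = 0  ->  2 a_2 = 5 a_0 = 5  ->  a_2 = 5/2
  x^1: 6 a_3 - 3 a_1 = 0  ->  6 a_3 = 3 a_1 = 9  ->  a_3 = 3/2
  x^2: 12 a_4 + 3 a_2 = 0  ->  12 a_4 = -3 a_2 = -15/2  ->  a_4 = -5/8
  x^3: 20 a_5 + 13 a_3 = 0  ->  20 a_5 = -13 a_3 = -39/2  ->  a_5 = -39/40
  x^4: 30 a_6 + 27 a_4 = 0  ->  30 a_6 = -27 a_4 = 135/8  ->  a_6 = 9/16
Truncated series: y(x) = 1 + 3 x + (5/2) x^2 + (3/2) x^3 - (5/8) x^4 - (39/40) x^5 + (9/16) x^6 + O(x^7).

a_0 = 1; a_1 = 3; a_2 = 5/2; a_3 = 3/2; a_4 = -5/8; a_5 = -39/40; a_6 = 9/16


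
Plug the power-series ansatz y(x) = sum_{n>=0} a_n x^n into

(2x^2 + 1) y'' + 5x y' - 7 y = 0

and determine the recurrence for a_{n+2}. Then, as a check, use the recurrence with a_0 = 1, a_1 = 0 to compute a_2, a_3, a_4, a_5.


Substitute y = sum_n a_n x^n.
(1 + 2 x^2) y'' contributes (n+2)(n+1) a_{n+2} + 2 n(n-1) a_n at x^n.
5 x y'(x) contributes 5 n a_n at x^n.
-7 y(x) contributes -7 a_n at x^n.
Matching x^n: (n+2)(n+1) a_{n+2} + (2 n(n-1) + 5 n - 7) a_n = 0.
Thus a_{n+2} = (-2 n(n-1) - 5 n + 7) / ((n+1)(n+2)) * a_n.

Check with a_0 = 1, a_1 = 0 (apply the recurrence for n = 0, 1, 2, 3): a_0 = 1, a_1 = 0, a_2 = 7/2, a_3 = 0, a_4 = -49/24, a_5 = 0.

a_(n+2) = (-2 n(n-1) - 5 n + 7) / ((n+1)(n+2)) * a_n; check: a_0 = 1, a_1 = 0, a_2 = 7/2, a_3 = 0, a_4 = -49/24, a_5 = 0


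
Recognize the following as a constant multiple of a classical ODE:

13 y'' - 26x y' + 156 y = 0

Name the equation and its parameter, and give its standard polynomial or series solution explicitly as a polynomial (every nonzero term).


All three coefficients share the factor 13; dividing through by 13 gives  y'' - 2x y' + 12 y = 0.
This matches the Hermite equation y'' - 2x y' + 2n y = 0 with 2n = 12, so n = 6; the polynomial solution is H_6(x).
With y = sum_k a_k x^k, matching x^k gives (k+2)(k+1) a_{k+2} = 2(k - n) a_k = 2(k - 6) a_k. The right side vanishes at k = 6, so the series with the parity of 6 terminates at degree 6.
Standard normalization: leading coefficient of H_n is 2^n, so a_6 = 2^6 = 64. Work downward with a_k = (k+1)(k+2) a_{k+2} / (2(k - n)):
  a_4 = (5)(6)(64) / (2(4 - 6)) = 1920/(-4) = -480
  a_2 = (3)(4)(-480) / (2(2 - 6)) = -5760/(-8) = 720
  a_0 = (1)(2)(720) / (2(0 - 6)) = 1440/(-12) = -120
Hence H_6(x) = 64 x^6 - 480 x^4 + 720 x^2 - 120.

H_6(x); series = 64 x^6 - 480 x^4 + 720 x^2 - 120


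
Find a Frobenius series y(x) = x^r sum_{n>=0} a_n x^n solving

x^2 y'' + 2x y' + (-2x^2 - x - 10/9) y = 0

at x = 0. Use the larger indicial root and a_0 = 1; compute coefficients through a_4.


Write in Frobenius form y'' + (p(x)/x) y' + (q(x)/x^2) y = 0:
  p(x) = 2,  q(x) = -2x^2 - x - 10/9.
Indicial equation: r(r-1) + (2) r + (-10/9) = 0 -> roots r_1 = 2/3, r_2 = -5/3.
Take r = r_1 = 2/3. Let y(x) = x^r sum_{n>=0} a_n x^n with a_0 = 1.
Substitute y = x^r sum a_n x^n and match x^{r+n}. The recurrence is
  D(n) a_n - 1 a_{n-1} - 2 a_{n-2} = 0,  where D(n) = (r+n)(r+n-1) + (2)(r+n) + (-10/9).
  a_n = [1 a_{n-1} + 2 a_{n-2}] / D(n).
Since the indicial polynomial factors as (r - r_1)(r - r_2), D(n) = (r_1 + n - r_1)(r_1 + n - r_2) = n(n + 7/3).
Evaluating step by step (a_0 = 1):
  n = 1: D(1) = 1(1 + 7/3) = 10/3; numerator = 1(1) = 1; a_1 = (1)/(10/3) = 3/10
  n = 2: D(2) = 2(2 + 7/3) = 26/3; numerator = 1(3/10) + 2(1) = 23/10; a_2 = (23/10)/(26/3) = 69/260
  n = 3: D(3) = 3(3 + 7/3) = 16; numerator = 1(69/260) + 2(3/10) = 45/52; a_3 = (45/52)/(16) = 45/832
  n = 4: D(4) = 4(4 + 7/3) = 76/3; numerator = 1(45/832) + 2(69/260) = 2433/4160; a_4 = (2433/4160)/(76/3) = 7299/316160

r = 2/3; a_0 = 1; a_1 = 3/10; a_2 = 69/260; a_3 = 45/832; a_4 = 7299/316160


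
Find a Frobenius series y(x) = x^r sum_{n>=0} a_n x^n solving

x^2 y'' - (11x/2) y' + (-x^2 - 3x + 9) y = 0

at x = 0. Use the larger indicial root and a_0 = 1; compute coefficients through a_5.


Write in Frobenius form y'' + (p(x)/x) y' + (q(x)/x^2) y = 0:
  p(x) = -11/2,  q(x) = -x^2 - 3x + 9.
Indicial equation: r(r-1) + (-11/2) r + (9) = 0 -> roots r_1 = 9/2, r_2 = 2.
Take r = r_1 = 9/2. Let y(x) = x^r sum_{n>=0} a_n x^n with a_0 = 1.
Substitute y = x^r sum a_n x^n and match x^{r+n}. The recurrence is
  D(n) a_n - 3 a_{n-1} - 1 a_{n-2} = 0,  where D(n) = (r+n)(r+n-1) + (-11/2)(r+n) + (9).
  a_n = [3 a_{n-1} + 1 a_{n-2}] / D(n).
Since the indicial polynomial factors as (r - r_1)(r - r_2), D(n) = (r_1 + n - r_1)(r_1 + n - r_2) = n(n + 5/2).
Evaluating step by step (a_0 = 1):
  n = 1: D(1) = 1(1 + 5/2) = 7/2; numerator = 3(1) = 3; a_1 = (3)/(7/2) = 6/7
  n = 2: D(2) = 2(2 + 5/2) = 9; numerator = 3(6/7) + 1(1) = 25/7; a_2 = (25/7)/(9) = 25/63
  n = 3: D(3) = 3(3 + 5/2) = 33/2; numerator = 3(25/63) + 1(6/7) = 43/21; a_3 = (43/21)/(33/2) = 86/693
  n = 4: D(4) = 4(4 + 5/2) = 26; numerator = 3(86/693) + 1(25/63) = 533/693; a_4 = (533/693)/(26) = 41/1386
  n = 5: D(5) = 5(5 + 5/2) = 75/2; numerator = 3(41/1386) + 1(86/693) = 295/1386; a_5 = (295/1386)/(75/2) = 59/10395

r = 9/2; a_0 = 1; a_1 = 6/7; a_2 = 25/63; a_3 = 86/693; a_4 = 41/1386; a_5 = 59/10395


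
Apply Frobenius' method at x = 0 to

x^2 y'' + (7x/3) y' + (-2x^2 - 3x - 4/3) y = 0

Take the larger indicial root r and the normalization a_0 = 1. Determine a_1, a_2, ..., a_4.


Write in Frobenius form y'' + (p(x)/x) y' + (q(x)/x^2) y = 0:
  p(x) = 7/3,  q(x) = -2x^2 - 3x - 4/3.
Indicial equation: r(r-1) + (7/3) r + (-4/3) = 0 -> roots r_1 = 2/3, r_2 = -2.
Take r = r_1 = 2/3. Let y(x) = x^r sum_{n>=0} a_n x^n with a_0 = 1.
Substitute y = x^r sum a_n x^n and match x^{r+n}. The recurrence is
  D(n) a_n - 3 a_{n-1} - 2 a_{n-2} = 0,  where D(n) = (r+n)(r+n-1) + (7/3)(r+n) + (-4/3).
  a_n = [3 a_{n-1} + 2 a_{n-2}] / D(n).
Since the indicial polynomial factors as (r - r_1)(r - r_2), D(n) = (r_1 + n - r_1)(r_1 + n - r_2) = n(n + 8/3).
Evaluating step by step (a_0 = 1):
  n = 1: D(1) = 1(1 + 8/3) = 11/3; numerator = 3(1) = 3; a_1 = (3)/(11/3) = 9/11
  n = 2: D(2) = 2(2 + 8/3) = 28/3; numerator = 3(9/11) + 2(1) = 49/11; a_2 = (49/11)/(28/3) = 21/44
  n = 3: D(3) = 3(3 + 8/3) = 17; numerator = 3(21/44) + 2(9/11) = 135/44; a_3 = (135/44)/(17) = 135/748
  n = 4: D(4) = 4(4 + 8/3) = 80/3; numerator = 3(135/748) + 2(21/44) = 1119/748; a_4 = (1119/748)/(80/3) = 3357/59840

r = 2/3; a_0 = 1; a_1 = 9/11; a_2 = 21/44; a_3 = 135/748; a_4 = 3357/59840


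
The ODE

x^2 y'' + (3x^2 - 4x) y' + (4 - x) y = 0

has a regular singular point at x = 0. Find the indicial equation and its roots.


Divide by x^2 to reach normal form y'' + P_1(x) y' + P_2(x) y = 0 with P_1(x) = 3 - 4/x and P_2(x) = -1/x + 4/x^2.
x = 0 is a singular point because the y'-coefficient 3 - 4/x has a pole at x = 0 and the y-coefficient -1/x + 4/x^2 has a pole at x = 0.
It is a regular singular point because x P_1(x) = p(x) = 3x - 4 and x^2 P_2(x) = q(x) = 4 - x are polynomials, hence analytic at x = 0.
p(0) = -4,  q(0) = 4.
Indicial equation: r(r-1) + p(0) r + q(0) = 0, i.e. r^2 + (p(0) - 1) r + q(0) = 0, i.e. r^2 - 5 r + 4 = 0.
Discriminant: (-5)^2 - 4(4) = 9, so r = (5 ± 3)/2.
Solving: r_1 = 4, r_2 = 1.

indicial: r^2 - 5 r + 4 = 0; roots r_1 = 4, r_2 = 1


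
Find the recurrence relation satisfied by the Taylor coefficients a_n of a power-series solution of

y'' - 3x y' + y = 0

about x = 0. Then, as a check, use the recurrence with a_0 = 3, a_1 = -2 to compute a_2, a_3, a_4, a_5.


Substitute y = sum_n a_n x^n.
y''(x) has coefficient (n+2)(n+1) a_{n+2} at x^n;
-3 x y'(x) has coefficient -3 n a_n at x^n (shift);
y(x) has coefficient 1 a_n at x^n.
Matching x^n: (n+2)(n+1) a_{n+2} + (-3n + 1) a_n = 0.
Thus a_{n+2} = (3n - 1) / ((n+1)(n+2)) * a_n.

Check with a_0 = 3, a_1 = -2 (apply the recurrence for n = 0, 1, 2, 3): a_0 = 3, a_1 = -2, a_2 = -3/2, a_3 = -2/3, a_4 = -5/8, a_5 = -4/15.

a_(n+2) = (3n - 1) / ((n+1)(n+2)) * a_n; check: a_0 = 3, a_1 = -2, a_2 = -3/2, a_3 = -2/3, a_4 = -5/8, a_5 = -4/15


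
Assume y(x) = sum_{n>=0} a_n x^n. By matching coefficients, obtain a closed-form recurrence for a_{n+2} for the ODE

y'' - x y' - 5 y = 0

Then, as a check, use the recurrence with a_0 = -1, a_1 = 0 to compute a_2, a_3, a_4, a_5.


Substitute y = sum_n a_n x^n.
y''(x) has coefficient (n+2)(n+1) a_{n+2} at x^n;
-x y'(x) has coefficient -n a_n at x^n (shift);
-5 y(x) has coefficient -5 a_n at x^n.
Matching x^n: (n+2)(n+1) a_{n+2} + (-n - 5) a_n = 0.
Thus a_{n+2} = (n + 5) / ((n+1)(n+2)) * a_n.

Check with a_0 = -1, a_1 = 0 (apply the recurrence for n = 0, 1, 2, 3): a_0 = -1, a_1 = 0, a_2 = -5/2, a_3 = 0, a_4 = -35/24, a_5 = 0.

a_(n+2) = (n + 5) / ((n+1)(n+2)) * a_n; check: a_0 = -1, a_1 = 0, a_2 = -5/2, a_3 = 0, a_4 = -35/24, a_5 = 0


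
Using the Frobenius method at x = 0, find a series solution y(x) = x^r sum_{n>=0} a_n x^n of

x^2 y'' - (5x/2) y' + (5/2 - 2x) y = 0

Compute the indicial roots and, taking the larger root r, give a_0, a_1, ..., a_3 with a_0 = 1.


Write in Frobenius form y'' + (p(x)/x) y' + (q(x)/x^2) y = 0:
  p(x) = -5/2,  q(x) = 5/2 - 2x.
Indicial equation: r(r-1) + (-5/2) r + (5/2) = 0 -> roots r_1 = 5/2, r_2 = 1.
Take r = r_1 = 5/2. Let y(x) = x^r sum_{n>=0} a_n x^n with a_0 = 1.
Substitute y = x^r sum a_n x^n and match x^{r+n}. The recurrence is
  D(n) a_n - 2 a_{n-1} = 0,  where D(n) = (r+n)(r+n-1) + (-5/2)(r+n) + (5/2).
  a_n = 2 / D(n) * a_{n-1}.
Since the indicial polynomial factors as (r - r_1)(r - r_2), D(n) = (r_1 + n - r_1)(r_1 + n - r_2) = n(n + 3/2).
Evaluating step by step (a_0 = 1):
  n = 1: D(1) = 1(1 + 3/2) = 5/2; numerator = 2(1) = 2; a_1 = (2)/(5/2) = 4/5
  n = 2: D(2) = 2(2 + 3/2) = 7; numerator = 2(4/5) = 8/5; a_2 = (8/5)/(7) = 8/35
  n = 3: D(3) = 3(3 + 3/2) = 27/2; numerator = 2(8/35) = 16/35; a_3 = (16/35)/(27/2) = 32/945

r = 5/2; a_0 = 1; a_1 = 4/5; a_2 = 8/35; a_3 = 32/945


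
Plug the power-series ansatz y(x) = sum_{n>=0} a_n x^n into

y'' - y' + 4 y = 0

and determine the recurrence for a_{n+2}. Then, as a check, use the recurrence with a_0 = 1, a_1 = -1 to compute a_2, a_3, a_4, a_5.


Substitute y = sum_n a_n x^n.
y''(x) has coefficient (n+2)(n+1) a_{n+2} at x^n;
-y'(x) has coefficient -(n+1) a_{n+1} at x^n;
4 y(x) has coefficient 4 a_n at x^n.
Matching x^n: (n+2)(n+1) a_{n+2} - (n+1) a_{n+1} + 4 a_n = 0.
Thus a_{n+2} = [(n+1) a_{n+1} - 4 a_n] / ((n+1)(n+2)).

Check with a_0 = 1, a_1 = -1 (apply the recurrence for n = 0, 1, 2, 3): a_0 = 1, a_1 = -1, a_2 = -5/2, a_3 = -1/6, a_4 = 19/24, a_5 = 23/120.

a_(n+2) = [(n+1) a_(n+1) - 4 a_n] / ((n+1)(n+2)); check: a_0 = 1, a_1 = -1, a_2 = -5/2, a_3 = -1/6, a_4 = 19/24, a_5 = 23/120


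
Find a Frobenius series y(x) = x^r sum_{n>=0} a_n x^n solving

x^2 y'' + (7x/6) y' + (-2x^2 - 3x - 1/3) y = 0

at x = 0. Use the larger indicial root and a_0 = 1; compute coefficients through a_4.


Write in Frobenius form y'' + (p(x)/x) y' + (q(x)/x^2) y = 0:
  p(x) = 7/6,  q(x) = -2x^2 - 3x - 1/3.
Indicial equation: r(r-1) + (7/6) r + (-1/3) = 0 -> roots r_1 = 1/2, r_2 = -2/3.
Take r = r_1 = 1/2. Let y(x) = x^r sum_{n>=0} a_n x^n with a_0 = 1.
Substitute y = x^r sum a_n x^n and match x^{r+n}. The recurrence is
  D(n) a_n - 3 a_{n-1} - 2 a_{n-2} = 0,  where D(n) = (r+n)(r+n-1) + (7/6)(r+n) + (-1/3).
  a_n = [3 a_{n-1} + 2 a_{n-2}] / D(n).
Since the indicial polynomial factors as (r - r_1)(r - r_2), D(n) = (r_1 + n - r_1)(r_1 + n - r_2) = n(n + 7/6).
Evaluating step by step (a_0 = 1):
  n = 1: D(1) = 1(1 + 7/6) = 13/6; numerator = 3(1) = 3; a_1 = (3)/(13/6) = 18/13
  n = 2: D(2) = 2(2 + 7/6) = 19/3; numerator = 3(18/13) + 2(1) = 80/13; a_2 = (80/13)/(19/3) = 240/247
  n = 3: D(3) = 3(3 + 7/6) = 25/2; numerator = 3(240/247) + 2(18/13) = 108/19; a_3 = (108/19)/(25/2) = 216/475
  n = 4: D(4) = 4(4 + 7/6) = 62/3; numerator = 3(216/475) + 2(240/247) = 20424/6175; a_4 = (20424/6175)/(62/3) = 30636/191425

r = 1/2; a_0 = 1; a_1 = 18/13; a_2 = 240/247; a_3 = 216/475; a_4 = 30636/191425


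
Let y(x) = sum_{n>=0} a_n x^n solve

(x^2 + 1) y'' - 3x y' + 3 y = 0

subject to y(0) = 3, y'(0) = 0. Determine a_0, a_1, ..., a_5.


Ansatz: y(x) = sum_{n>=0} a_n x^n, so y'(x) = sum_{n>=1} n a_n x^(n-1) and y''(x) = sum_{n>=2} n(n-1) a_n x^(n-2).
Substitute into P(x) y'' + Q(x) y' + R(x) y = 0 with P(x) = x^2 + 1, Q(x) = -3x, R(x) = 3, and match powers of x.
Initial conditions: a_0 = 3, a_1 = 0.
Setting the coefficient of each power of x to zero and solving order by order (substituting the coefficients already found):
  x^0: 2 a_2 + 3 a_0 = 0  ->  2 a_2 = -3 a_0 = -9  ->  a_2 = -9/2
  x^1: 6 a_3 = 0  ->  a_3 = 0
  x^2: 12 a_4 - a_2 = 0  ->  12 a_4 = a_2 = -9/2  ->  a_4 = -3/8
  x^3: 20 a_5 = 0  ->  a_5 = 0
Truncated series: y(x) = 3 - (9/2) x^2 - (3/8) x^4 + O(x^6).

a_0 = 3; a_1 = 0; a_2 = -9/2; a_3 = 0; a_4 = -3/8; a_5 = 0


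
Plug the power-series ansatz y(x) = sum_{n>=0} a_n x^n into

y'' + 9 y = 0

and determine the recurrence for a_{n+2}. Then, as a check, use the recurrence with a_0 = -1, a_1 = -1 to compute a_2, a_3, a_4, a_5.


Substitute y = sum_n a_n x^n into y'' + (const) y = 0.
y''(x) = sum_{n>=0} (n+2)(n+1) a_{n+2} x^n.
The ODE becomes sum_n [(n+2)(n+1) a_{n+2} + 9 a_n] x^n = 0.
Setting each coefficient to zero gives the recurrence:
  (n+2)(n+1) a_{n+2} + 9 a_n = 0,
  a_{n+2} = -9 / ((n+1)(n+2)) a_n.

Check with a_0 = -1, a_1 = -1 (apply the recurrence for n = 0, 1, 2, 3): a_0 = -1, a_1 = -1, a_2 = 9/2, a_3 = 3/2, a_4 = -27/8, a_5 = -27/40.

a_{n+2} = -9/((n+1)(n+2)) * a_n; check: a_0 = -1, a_1 = -1, a_2 = 9/2, a_3 = 3/2, a_4 = -27/8, a_5 = -27/40


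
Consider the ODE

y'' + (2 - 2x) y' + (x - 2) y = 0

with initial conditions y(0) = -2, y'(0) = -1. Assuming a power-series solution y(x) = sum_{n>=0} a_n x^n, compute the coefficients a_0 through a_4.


Ansatz: y(x) = sum_{n>=0} a_n x^n, so y'(x) = sum_{n>=1} n a_n x^(n-1) and y''(x) = sum_{n>=2} n(n-1) a_n x^(n-2).
Substitute into P(x) y'' + Q(x) y' + R(x) y = 0 with P(x) = 1, Q(x) = 2 - 2x, R(x) = x - 2, and match powers of x.
Initial conditions: a_0 = -2, a_1 = -1.
Setting the coefficient of each power of x to zero and solving order by order (substituting the coefficients already found):
  x^0: 2 a_2 + 2 a_1 - 2 a_0 = 0  ->  2 a_2 = -2 a_1 + 2 a_0 = -2  ->  a_2 = -1
  x^1: 6 a_3 + 4 a_2 - 4 a_1 + a_0 = 0  ->  6 a_3 = -4 a_2 + 4 a_1 - a_0 = 2  ->  a_3 = 1/3
  x^2: 12 a_4 + 6 a_3 - 6 a_2 + a_1 = 0  ->  12 a_4 = -6 a_3 + 6 a_2 - a_1 = -7  ->  a_4 = -7/12
Truncated series: y(x) = -2 - x - x^2 + (1/3) x^3 - (7/12) x^4 + O(x^5).

a_0 = -2; a_1 = -1; a_2 = -1; a_3 = 1/3; a_4 = -7/12


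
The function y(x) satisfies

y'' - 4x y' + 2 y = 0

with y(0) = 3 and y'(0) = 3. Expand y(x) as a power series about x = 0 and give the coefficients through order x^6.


Ansatz: y(x) = sum_{n>=0} a_n x^n, so y'(x) = sum_{n>=1} n a_n x^(n-1) and y''(x) = sum_{n>=2} n(n-1) a_n x^(n-2).
Substitute into P(x) y'' + Q(x) y' + R(x) y = 0 with P(x) = 1, Q(x) = -4x, R(x) = 2, and match powers of x.
Initial conditions: a_0 = 3, a_1 = 3.
Setting the coefficient of each power of x to zero and solving order by order (substituting the coefficients already found):
  x^0: 2 a_2 + 2 a_0 = 0  ->  2 a_2 = -2 a_0 = -6  ->  a_2 = -3
  x^1: 6 a_3 - 2 a_1 = 0  ->  6 a_3 = 2 a_1 = 6  ->  a_3 = 1
  x^2: 12 a_4 - 6 a_2 = 0  ->  12 a_4 = 6 a_2 = -18  ->  a_4 = -3/2
  x^3: 20 a_5 - 10 a_3 = 0  ->  20 a_5 = 10 a_3 = 10  ->  a_5 = 1/2
  x^4: 30 a_6 - 14 a_4 = 0  ->  30 a_6 = 14 a_4 = -21  ->  a_6 = -7/10
Truncated series: y(x) = 3 + 3 x - 3 x^2 + x^3 - (3/2) x^4 + (1/2) x^5 - (7/10) x^6 + O(x^7).

a_0 = 3; a_1 = 3; a_2 = -3; a_3 = 1; a_4 = -3/2; a_5 = 1/2; a_6 = -7/10


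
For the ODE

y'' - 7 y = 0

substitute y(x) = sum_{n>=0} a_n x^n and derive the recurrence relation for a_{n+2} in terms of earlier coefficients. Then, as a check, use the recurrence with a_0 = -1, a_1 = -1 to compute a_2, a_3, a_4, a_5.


Substitute y = sum_n a_n x^n into y'' + (const) y = 0.
y''(x) = sum_{n>=0} (n+2)(n+1) a_{n+2} x^n.
The ODE becomes sum_n [(n+2)(n+1) a_{n+2} - 7 a_n] x^n = 0.
Setting each coefficient to zero gives the recurrence:
  (n+2)(n+1) a_{n+2} - 7 a_n = 0,
  a_{n+2} = 7 / ((n+1)(n+2)) a_n.

Check with a_0 = -1, a_1 = -1 (apply the recurrence for n = 0, 1, 2, 3): a_0 = -1, a_1 = -1, a_2 = -7/2, a_3 = -7/6, a_4 = -49/24, a_5 = -49/120.

a_{n+2} = 7/((n+1)(n+2)) * a_n; check: a_0 = -1, a_1 = -1, a_2 = -7/2, a_3 = -7/6, a_4 = -49/24, a_5 = -49/120


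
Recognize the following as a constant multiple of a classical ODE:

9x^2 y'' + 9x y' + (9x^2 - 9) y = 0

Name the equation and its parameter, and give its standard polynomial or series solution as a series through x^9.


All three coefficients share the factor 9; dividing through by 9 gives  x^2 y'' + x y' + (x^2 - 1) y = 0.
This matches the Bessel equation x^2 y'' + x y' + (x^2 - nu^2) y = 0 with nu^2 = 1, so nu = 1; the solution bounded at x = 0 is J_1(x).
Frobenius at x = 0: indicial roots ±nu; for r = nu the recurrence k(k + 2nu) c_k = -c_{k-2} gives the standard series J_nu(x) = sum_{k>=0} (-1)^k / (k! (k+nu)!) (x/2)^(2k+nu). Evaluate the first 5 terms:
  k = 0: (-1)^0 / (0! * 1! * 2^1) x^1 = 1/(1*1*2) x^1 = (1/2) x^1
  k = 1: (-1)^1 / (1! * 2! * 2^3) x^3 = -1/(1*2*8) x^3 = (-1/16) x^3
  k = 2: (-1)^2 / (2! * 3! * 2^5) x^5 = 1/(2*6*32) x^5 = (1/384) x^5
  k = 3: (-1)^3 / (3! * 4! * 2^7) x^7 = -1/(6*24*128) x^7 = (-1/18432) x^7
  k = 4: (-1)^4 / (4! * 5! * 2^9) x^9 = 1/(24*120*512) x^9 = (1/1474560) x^9
Hence J_1(x) = x^9/1474560 - x^7/18432 + x^5/384 - x^3/16 + x/2 + ....

J_1(x); series = x^9/1474560 - x^7/18432 + x^5/384 - x^3/16 + x/2


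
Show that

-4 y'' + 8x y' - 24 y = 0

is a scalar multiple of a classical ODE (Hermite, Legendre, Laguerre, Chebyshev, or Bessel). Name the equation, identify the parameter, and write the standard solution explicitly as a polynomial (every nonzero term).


All three coefficients share the factor -4; dividing through by -4 gives  y'' - 2x y' + 6 y = 0.
This matches the Hermite equation y'' - 2x y' + 2n y = 0 with 2n = 6, so n = 3; the polynomial solution is H_3(x).
With y = sum_k a_k x^k, matching x^k gives (k+2)(k+1) a_{k+2} = 2(k - n) a_k = 2(k - 3) a_k. The right side vanishes at k = 3, so the series with the parity of 3 terminates at degree 3.
Standard normalization: leading coefficient of H_n is 2^n, so a_3 = 2^3 = 8. Work downward with a_k = (k+1)(k+2) a_{k+2} / (2(k - n)):
  a_1 = (2)(3)(8) / (2(1 - 3)) = 48/(-4) = -12
Hence H_3(x) = 8 x^3 - 12 x.

H_3(x); series = 8 x^3 - 12 x


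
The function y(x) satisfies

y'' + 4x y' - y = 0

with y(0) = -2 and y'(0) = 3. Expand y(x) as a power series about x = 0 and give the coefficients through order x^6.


Ansatz: y(x) = sum_{n>=0} a_n x^n, so y'(x) = sum_{n>=1} n a_n x^(n-1) and y''(x) = sum_{n>=2} n(n-1) a_n x^(n-2).
Substitute into P(x) y'' + Q(x) y' + R(x) y = 0 with P(x) = 1, Q(x) = 4x, R(x) = -1, and match powers of x.
Initial conditions: a_0 = -2, a_1 = 3.
Setting the coefficient of each power of x to zero and solving order by order (substituting the coefficients already found):
  x^0: 2 a_2 - a_0 = 0  ->  2 a_2 = a_0 = -2  ->  a_2 = -1
  x^1: 6 a_3 + 3 a_1 = 0  ->  6 a_3 = -3 a_1 = -9  ->  a_3 = -3/2
  x^2: 12 a_4 + 7 a_2 = 0  ->  12 a_4 = -7 a_2 = 7  ->  a_4 = 7/12
  x^3: 20 a_5 + 11 a_3 = 0  ->  20 a_5 = -11 a_3 = 33/2  ->  a_5 = 33/40
  x^4: 30 a_6 + 15 a_4 = 0  ->  30 a_6 = -15 a_4 = -35/4  ->  a_6 = -7/24
Truncated series: y(x) = -2 + 3 x - x^2 - (3/2) x^3 + (7/12) x^4 + (33/40) x^5 - (7/24) x^6 + O(x^7).

a_0 = -2; a_1 = 3; a_2 = -1; a_3 = -3/2; a_4 = 7/12; a_5 = 33/40; a_6 = -7/24


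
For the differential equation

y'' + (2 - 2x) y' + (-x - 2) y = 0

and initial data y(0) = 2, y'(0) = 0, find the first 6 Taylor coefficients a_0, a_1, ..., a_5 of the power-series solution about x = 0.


Ansatz: y(x) = sum_{n>=0} a_n x^n, so y'(x) = sum_{n>=1} n a_n x^(n-1) and y''(x) = sum_{n>=2} n(n-1) a_n x^(n-2).
Substitute into P(x) y'' + Q(x) y' + R(x) y = 0 with P(x) = 1, Q(x) = 2 - 2x, R(x) = -x - 2, and match powers of x.
Initial conditions: a_0 = 2, a_1 = 0.
Setting the coefficient of each power of x to zero and solving order by order (substituting the coefficients already found):
  x^0: 2 a_2 + 2 a_1 - 2 a_0 = 0  ->  2 a_2 = -2 a_1 + 2 a_0 = 4  ->  a_2 = 2
  x^1: 6 a_3 + 4 a_2 - 4 a_1 - a_0 = 0  ->  6 a_3 = -4 a_2 + 4 a_1 + a_0 = -6  ->  a_3 = -1
  x^2: 12 a_4 + 6 a_3 - 6 a_2 - a_1 = 0  ->  12 a_4 = -6 a_3 + 6 a_2 + a_1 = 18  ->  a_4 = 3/2
  x^3: 20 a_5 + 8 a_4 - 8 a_3 - a_2 = 0  ->  20 a_5 = -8 a_4 + 8 a_3 + a_2 = -18  ->  a_5 = -9/10
Truncated series: y(x) = 2 + 2 x^2 - x^3 + (3/2) x^4 - (9/10) x^5 + O(x^6).

a_0 = 2; a_1 = 0; a_2 = 2; a_3 = -1; a_4 = 3/2; a_5 = -9/10


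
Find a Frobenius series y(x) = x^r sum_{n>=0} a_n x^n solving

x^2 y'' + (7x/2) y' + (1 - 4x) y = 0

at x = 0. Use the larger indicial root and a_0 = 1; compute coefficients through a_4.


Write in Frobenius form y'' + (p(x)/x) y' + (q(x)/x^2) y = 0:
  p(x) = 7/2,  q(x) = 1 - 4x.
Indicial equation: r(r-1) + (7/2) r + (1) = 0 -> roots r_1 = -1/2, r_2 = -2.
Take r = r_1 = -1/2. Let y(x) = x^r sum_{n>=0} a_n x^n with a_0 = 1.
Substitute y = x^r sum a_n x^n and match x^{r+n}. The recurrence is
  D(n) a_n - 4 a_{n-1} = 0,  where D(n) = (r+n)(r+n-1) + (7/2)(r+n) + (1).
  a_n = 4 / D(n) * a_{n-1}.
Since the indicial polynomial factors as (r - r_1)(r - r_2), D(n) = (r_1 + n - r_1)(r_1 + n - r_2) = n(n + 3/2).
Evaluating step by step (a_0 = 1):
  n = 1: D(1) = 1(1 + 3/2) = 5/2; numerator = 4(1) = 4; a_1 = (4)/(5/2) = 8/5
  n = 2: D(2) = 2(2 + 3/2) = 7; numerator = 4(8/5) = 32/5; a_2 = (32/5)/(7) = 32/35
  n = 3: D(3) = 3(3 + 3/2) = 27/2; numerator = 4(32/35) = 128/35; a_3 = (128/35)/(27/2) = 256/945
  n = 4: D(4) = 4(4 + 3/2) = 22; numerator = 4(256/945) = 1024/945; a_4 = (1024/945)/(22) = 512/10395

r = -1/2; a_0 = 1; a_1 = 8/5; a_2 = 32/35; a_3 = 256/945; a_4 = 512/10395


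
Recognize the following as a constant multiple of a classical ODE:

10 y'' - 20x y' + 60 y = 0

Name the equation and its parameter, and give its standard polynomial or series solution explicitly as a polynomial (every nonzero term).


All three coefficients share the factor 10; dividing through by 10 gives  y'' - 2x y' + 6 y = 0.
This matches the Hermite equation y'' - 2x y' + 2n y = 0 with 2n = 6, so n = 3; the polynomial solution is H_3(x).
With y = sum_k a_k x^k, matching x^k gives (k+2)(k+1) a_{k+2} = 2(k - n) a_k = 2(k - 3) a_k. The right side vanishes at k = 3, so the series with the parity of 3 terminates at degree 3.
Standard normalization: leading coefficient of H_n is 2^n, so a_3 = 2^3 = 8. Work downward with a_k = (k+1)(k+2) a_{k+2} / (2(k - n)):
  a_1 = (2)(3)(8) / (2(1 - 3)) = 48/(-4) = -12
Hence H_3(x) = 8 x^3 - 12 x.

H_3(x); series = 8 x^3 - 12 x


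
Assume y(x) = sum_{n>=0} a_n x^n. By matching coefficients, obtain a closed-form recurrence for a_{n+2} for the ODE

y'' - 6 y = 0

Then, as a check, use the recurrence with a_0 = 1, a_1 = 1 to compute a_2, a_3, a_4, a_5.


Substitute y = sum_n a_n x^n into y'' + (const) y = 0.
y''(x) = sum_{n>=0} (n+2)(n+1) a_{n+2} x^n.
The ODE becomes sum_n [(n+2)(n+1) a_{n+2} - 6 a_n] x^n = 0.
Setting each coefficient to zero gives the recurrence:
  (n+2)(n+1) a_{n+2} - 6 a_n = 0,
  a_{n+2} = 6 / ((n+1)(n+2)) a_n.

Check with a_0 = 1, a_1 = 1 (apply the recurrence for n = 0, 1, 2, 3): a_0 = 1, a_1 = 1, a_2 = 3, a_3 = 1, a_4 = 3/2, a_5 = 3/10.

a_{n+2} = 6/((n+1)(n+2)) * a_n; check: a_0 = 1, a_1 = 1, a_2 = 3, a_3 = 1, a_4 = 3/2, a_5 = 3/10


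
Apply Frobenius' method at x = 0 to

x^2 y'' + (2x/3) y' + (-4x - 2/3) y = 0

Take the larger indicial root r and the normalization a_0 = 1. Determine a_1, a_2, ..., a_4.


Write in Frobenius form y'' + (p(x)/x) y' + (q(x)/x^2) y = 0:
  p(x) = 2/3,  q(x) = -4x - 2/3.
Indicial equation: r(r-1) + (2/3) r + (-2/3) = 0 -> roots r_1 = 1, r_2 = -2/3.
Take r = r_1 = 1. Let y(x) = x^r sum_{n>=0} a_n x^n with a_0 = 1.
Substitute y = x^r sum a_n x^n and match x^{r+n}. The recurrence is
  D(n) a_n - 4 a_{n-1} = 0,  where D(n) = (r+n)(r+n-1) + (2/3)(r+n) + (-2/3).
  a_n = 4 / D(n) * a_{n-1}.
Since the indicial polynomial factors as (r - r_1)(r - r_2), D(n) = (r_1 + n - r_1)(r_1 + n - r_2) = n(n + 5/3).
Evaluating step by step (a_0 = 1):
  n = 1: D(1) = 1(1 + 5/3) = 8/3; numerator = 4(1) = 4; a_1 = (4)/(8/3) = 3/2
  n = 2: D(2) = 2(2 + 5/3) = 22/3; numerator = 4(3/2) = 6; a_2 = (6)/(22/3) = 9/11
  n = 3: D(3) = 3(3 + 5/3) = 14; numerator = 4(9/11) = 36/11; a_3 = (36/11)/(14) = 18/77
  n = 4: D(4) = 4(4 + 5/3) = 68/3; numerator = 4(18/77) = 72/77; a_4 = (72/77)/(68/3) = 54/1309

r = 1; a_0 = 1; a_1 = 3/2; a_2 = 9/11; a_3 = 18/77; a_4 = 54/1309


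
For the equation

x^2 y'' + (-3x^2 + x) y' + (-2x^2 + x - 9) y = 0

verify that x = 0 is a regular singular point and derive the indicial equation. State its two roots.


Divide by x^2 to reach normal form y'' + P_1(x) y' + P_2(x) y = 0 with P_1(x) = -3 + 1/x and P_2(x) = -2 + 1/x - 9/x^2.
x = 0 is a singular point because the y'-coefficient -3 + 1/x has a pole at x = 0 and the y-coefficient -2 + 1/x - 9/x^2 has a pole at x = 0.
It is a regular singular point because x P_1(x) = p(x) = 1 - 3x and x^2 P_2(x) = q(x) = -2x^2 + x - 9 are polynomials, hence analytic at x = 0.
p(0) = 1,  q(0) = -9.
Indicial equation: r(r-1) + p(0) r + q(0) = 0, i.e. r^2 + (p(0) - 1) r + q(0) = 0, i.e. r^2 - 9 = 0.
Discriminant: (0)^2 - 4(-9) = 36, so r = (0 ± 6)/2.
Solving: r_1 = 3, r_2 = -3.

indicial: r^2 - 9 = 0; roots r_1 = 3, r_2 = -3


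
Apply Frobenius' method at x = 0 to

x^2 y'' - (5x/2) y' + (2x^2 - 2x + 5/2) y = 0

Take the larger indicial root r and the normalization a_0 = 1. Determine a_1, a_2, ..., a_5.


Write in Frobenius form y'' + (p(x)/x) y' + (q(x)/x^2) y = 0:
  p(x) = -5/2,  q(x) = 2x^2 - 2x + 5/2.
Indicial equation: r(r-1) + (-5/2) r + (5/2) = 0 -> roots r_1 = 5/2, r_2 = 1.
Take r = r_1 = 5/2. Let y(x) = x^r sum_{n>=0} a_n x^n with a_0 = 1.
Substitute y = x^r sum a_n x^n and match x^{r+n}. The recurrence is
  D(n) a_n - 2 a_{n-1} + 2 a_{n-2} = 0,  where D(n) = (r+n)(r+n-1) + (-5/2)(r+n) + (5/2).
  a_n = [2 a_{n-1} - 2 a_{n-2}] / D(n).
Since the indicial polynomial factors as (r - r_1)(r - r_2), D(n) = (r_1 + n - r_1)(r_1 + n - r_2) = n(n + 3/2).
Evaluating step by step (a_0 = 1):
  n = 1: D(1) = 1(1 + 3/2) = 5/2; numerator = 2(1) = 2; a_1 = (2)/(5/2) = 4/5
  n = 2: D(2) = 2(2 + 3/2) = 7; numerator = 2(4/5) - 2(1) = -2/5; a_2 = (-2/5)/(7) = -2/35
  n = 3: D(3) = 3(3 + 3/2) = 27/2; numerator = 2(-2/35) - 2(4/5) = -12/7; a_3 = (-12/7)/(27/2) = -8/63
  n = 4: D(4) = 4(4 + 3/2) = 22; numerator = 2(-8/63) - 2(-2/35) = -44/315; a_4 = (-44/315)/(22) = -2/315
  n = 5: D(5) = 5(5 + 3/2) = 65/2; numerator = 2(-2/315) - 2(-8/63) = 76/315; a_5 = (76/315)/(65/2) = 152/20475

r = 5/2; a_0 = 1; a_1 = 4/5; a_2 = -2/35; a_3 = -8/63; a_4 = -2/315; a_5 = 152/20475
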